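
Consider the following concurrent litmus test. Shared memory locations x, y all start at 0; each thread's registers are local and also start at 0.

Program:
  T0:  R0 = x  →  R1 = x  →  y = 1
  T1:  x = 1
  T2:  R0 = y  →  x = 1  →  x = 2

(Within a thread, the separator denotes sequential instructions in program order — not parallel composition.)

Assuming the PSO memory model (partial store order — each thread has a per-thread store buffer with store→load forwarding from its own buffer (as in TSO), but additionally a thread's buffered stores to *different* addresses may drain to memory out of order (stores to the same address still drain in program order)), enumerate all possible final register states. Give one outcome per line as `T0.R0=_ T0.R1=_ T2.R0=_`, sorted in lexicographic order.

outcome vector order: (T0.R0,T0.R1,T2.R0)
|PSO outcomes| = 10

T0.R0=0 T0.R1=0 T2.R0=0
T0.R0=0 T0.R1=0 T2.R0=1
T0.R0=0 T0.R1=1 T2.R0=0
T0.R0=0 T0.R1=1 T2.R0=1
T0.R0=0 T0.R1=2 T2.R0=0
T0.R0=1 T0.R1=1 T2.R0=0
T0.R0=1 T0.R1=1 T2.R0=1
T0.R0=1 T0.R1=2 T2.R0=0
T0.R0=2 T0.R1=1 T2.R0=0
T0.R0=2 T0.R1=2 T2.R0=0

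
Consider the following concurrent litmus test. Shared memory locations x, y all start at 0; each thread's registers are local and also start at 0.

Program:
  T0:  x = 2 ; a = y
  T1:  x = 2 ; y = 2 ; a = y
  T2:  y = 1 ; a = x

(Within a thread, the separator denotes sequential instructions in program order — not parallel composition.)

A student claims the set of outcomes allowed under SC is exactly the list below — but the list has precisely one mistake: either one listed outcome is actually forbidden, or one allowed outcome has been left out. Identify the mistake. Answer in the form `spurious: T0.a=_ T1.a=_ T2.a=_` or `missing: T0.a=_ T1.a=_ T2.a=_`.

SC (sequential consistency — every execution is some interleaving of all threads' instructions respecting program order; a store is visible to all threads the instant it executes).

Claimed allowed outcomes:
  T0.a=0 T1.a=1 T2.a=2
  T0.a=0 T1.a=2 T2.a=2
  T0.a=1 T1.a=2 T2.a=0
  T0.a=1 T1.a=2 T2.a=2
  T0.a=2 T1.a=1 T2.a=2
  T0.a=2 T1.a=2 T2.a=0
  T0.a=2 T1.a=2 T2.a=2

missing: T0.a=1 T1.a=1 T2.a=2

outcome vector order: (T0.a,T1.a,T2.a)
SC: 8 outcomes — {<0 1 2>; <0 2 2>; <1 1 2>; <1 2 0>; <1 2 2>; <2 1 2>; <2 2 0>; <2 2 2>}
SC∖claimed = {<1 1 2>}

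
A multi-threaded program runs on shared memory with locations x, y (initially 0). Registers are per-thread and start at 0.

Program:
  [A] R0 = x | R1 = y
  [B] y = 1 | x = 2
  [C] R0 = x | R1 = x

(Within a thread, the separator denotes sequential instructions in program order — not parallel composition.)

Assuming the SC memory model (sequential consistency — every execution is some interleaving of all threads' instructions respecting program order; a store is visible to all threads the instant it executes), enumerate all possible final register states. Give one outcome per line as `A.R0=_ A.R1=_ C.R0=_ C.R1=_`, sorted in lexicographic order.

outcome vector order: (A.R0,A.R1,C.R0,C.R1)
|SC outcomes| = 9

A.R0=0 A.R1=0 C.R0=0 C.R1=0
A.R0=0 A.R1=0 C.R0=0 C.R1=2
A.R0=0 A.R1=0 C.R0=2 C.R1=2
A.R0=0 A.R1=1 C.R0=0 C.R1=0
A.R0=0 A.R1=1 C.R0=0 C.R1=2
A.R0=0 A.R1=1 C.R0=2 C.R1=2
A.R0=2 A.R1=1 C.R0=0 C.R1=0
A.R0=2 A.R1=1 C.R0=0 C.R1=2
A.R0=2 A.R1=1 C.R0=2 C.R1=2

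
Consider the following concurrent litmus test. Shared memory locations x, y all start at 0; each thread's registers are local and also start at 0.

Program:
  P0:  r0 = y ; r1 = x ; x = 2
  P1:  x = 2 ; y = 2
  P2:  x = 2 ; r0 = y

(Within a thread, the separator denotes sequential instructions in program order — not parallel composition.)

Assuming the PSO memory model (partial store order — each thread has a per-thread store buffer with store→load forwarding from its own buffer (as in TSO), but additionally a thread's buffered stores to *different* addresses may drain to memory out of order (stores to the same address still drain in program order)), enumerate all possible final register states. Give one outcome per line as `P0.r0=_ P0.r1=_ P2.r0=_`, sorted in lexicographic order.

P0.r0=0 P0.r1=0 P2.r0=0
P0.r0=0 P0.r1=0 P2.r0=2
P0.r0=0 P0.r1=2 P2.r0=0
P0.r0=0 P0.r1=2 P2.r0=2
P0.r0=2 P0.r1=0 P2.r0=0
P0.r0=2 P0.r1=0 P2.r0=2
P0.r0=2 P0.r1=2 P2.r0=0
P0.r0=2 P0.r1=2 P2.r0=2

outcome vector order: (P0.r0,P0.r1,P2.r0)
|PSO outcomes| = 8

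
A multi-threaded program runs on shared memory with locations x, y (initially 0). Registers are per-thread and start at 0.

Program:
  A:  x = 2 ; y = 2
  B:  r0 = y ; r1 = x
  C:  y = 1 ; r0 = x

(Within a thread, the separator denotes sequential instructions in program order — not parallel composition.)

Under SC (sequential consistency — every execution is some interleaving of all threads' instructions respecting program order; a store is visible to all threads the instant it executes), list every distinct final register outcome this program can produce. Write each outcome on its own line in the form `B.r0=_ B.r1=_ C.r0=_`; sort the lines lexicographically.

B.r0=0 B.r1=0 C.r0=0
B.r0=0 B.r1=0 C.r0=2
B.r0=0 B.r1=2 C.r0=0
B.r0=0 B.r1=2 C.r0=2
B.r0=1 B.r1=0 C.r0=0
B.r0=1 B.r1=0 C.r0=2
B.r0=1 B.r1=2 C.r0=0
B.r0=1 B.r1=2 C.r0=2
B.r0=2 B.r1=2 C.r0=0
B.r0=2 B.r1=2 C.r0=2

outcome vector order: (B.r0,B.r1,C.r0)
|SC outcomes| = 10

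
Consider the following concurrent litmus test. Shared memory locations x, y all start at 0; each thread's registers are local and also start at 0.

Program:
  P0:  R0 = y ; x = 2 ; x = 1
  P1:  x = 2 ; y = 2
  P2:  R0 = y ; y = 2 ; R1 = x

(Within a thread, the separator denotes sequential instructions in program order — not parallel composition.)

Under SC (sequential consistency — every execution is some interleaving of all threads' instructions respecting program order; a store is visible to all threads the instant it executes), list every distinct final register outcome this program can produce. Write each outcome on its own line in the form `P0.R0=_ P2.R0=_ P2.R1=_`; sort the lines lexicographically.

outcome vector order: (P0.R0,P2.R0,P2.R1)
|SC outcomes| = 10

P0.R0=0 P2.R0=0 P2.R1=0
P0.R0=0 P2.R0=0 P2.R1=1
P0.R0=0 P2.R0=0 P2.R1=2
P0.R0=0 P2.R0=2 P2.R1=1
P0.R0=0 P2.R0=2 P2.R1=2
P0.R0=2 P2.R0=0 P2.R1=0
P0.R0=2 P2.R0=0 P2.R1=1
P0.R0=2 P2.R0=0 P2.R1=2
P0.R0=2 P2.R0=2 P2.R1=1
P0.R0=2 P2.R0=2 P2.R1=2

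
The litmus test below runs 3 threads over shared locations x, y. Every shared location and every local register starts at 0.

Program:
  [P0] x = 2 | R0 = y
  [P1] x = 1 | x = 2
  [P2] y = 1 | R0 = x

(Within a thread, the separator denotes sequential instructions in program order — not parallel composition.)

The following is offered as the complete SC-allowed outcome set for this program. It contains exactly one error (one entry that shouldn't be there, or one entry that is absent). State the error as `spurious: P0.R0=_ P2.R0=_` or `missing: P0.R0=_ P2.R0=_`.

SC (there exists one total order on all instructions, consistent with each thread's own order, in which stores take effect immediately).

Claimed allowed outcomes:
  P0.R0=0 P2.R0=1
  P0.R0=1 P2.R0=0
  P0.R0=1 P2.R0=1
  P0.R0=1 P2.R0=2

missing: P0.R0=0 P2.R0=2

outcome vector order: (P0.R0,P2.R0)
under SC → <0 1>; <0 2>; <1 0>; <1 1>; <1 2>
SC∖claimed = {<0 2>}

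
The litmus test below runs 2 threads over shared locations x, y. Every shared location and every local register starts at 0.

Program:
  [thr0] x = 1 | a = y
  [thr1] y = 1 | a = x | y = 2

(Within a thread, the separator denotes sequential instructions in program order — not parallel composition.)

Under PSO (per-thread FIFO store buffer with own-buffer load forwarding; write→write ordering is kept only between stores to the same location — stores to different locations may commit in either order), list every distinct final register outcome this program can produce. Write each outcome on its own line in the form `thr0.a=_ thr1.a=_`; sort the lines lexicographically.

outcome vector order: (thr0.a,thr1.a)
|PSO outcomes| = 6

thr0.a=0 thr1.a=0
thr0.a=0 thr1.a=1
thr0.a=1 thr1.a=0
thr0.a=1 thr1.a=1
thr0.a=2 thr1.a=0
thr0.a=2 thr1.a=1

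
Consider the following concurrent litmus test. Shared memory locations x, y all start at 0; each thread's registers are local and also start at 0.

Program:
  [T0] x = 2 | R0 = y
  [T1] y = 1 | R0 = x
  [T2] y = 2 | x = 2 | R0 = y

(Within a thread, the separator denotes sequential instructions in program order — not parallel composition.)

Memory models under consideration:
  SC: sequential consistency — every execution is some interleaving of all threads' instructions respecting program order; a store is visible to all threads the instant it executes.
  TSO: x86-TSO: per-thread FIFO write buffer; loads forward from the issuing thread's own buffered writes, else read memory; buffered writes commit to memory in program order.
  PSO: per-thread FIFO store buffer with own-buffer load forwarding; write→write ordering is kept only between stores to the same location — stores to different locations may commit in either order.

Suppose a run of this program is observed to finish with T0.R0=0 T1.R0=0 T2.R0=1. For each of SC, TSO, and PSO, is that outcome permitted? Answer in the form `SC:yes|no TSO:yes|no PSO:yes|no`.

SC:no TSO:yes PSO:yes

outcome vector order: (T0.R0,T1.R0,T2.R0)
SC: 9 outcomes — {<0 2 1>, <0 2 2>, <1 0 1>, <1 0 2>, <1 2 1>, <1 2 2>, <2 0 2>, <2 2 1>, <2 2 2>}
TSO: 12 outcomes — {<0 0 1>, <0 0 2>, <0 2 1>, <0 2 2>, <1 0 1>, <1 0 2>, <1 2 1>, <1 2 2>, <2 0 1>, <2 0 2>, <2 2 1>, <2 2 2>}
PSO: 12 outcomes — {<0 0 1>, <0 0 2>, <0 2 1>, <0 2 2>, <1 0 1>, <1 0 2>, <1 2 1>, <1 2 2>, <2 0 1>, <2 0 2>, <2 2 1>, <2 2 2>}
target <0 0 1> ∈ {TSO,PSO}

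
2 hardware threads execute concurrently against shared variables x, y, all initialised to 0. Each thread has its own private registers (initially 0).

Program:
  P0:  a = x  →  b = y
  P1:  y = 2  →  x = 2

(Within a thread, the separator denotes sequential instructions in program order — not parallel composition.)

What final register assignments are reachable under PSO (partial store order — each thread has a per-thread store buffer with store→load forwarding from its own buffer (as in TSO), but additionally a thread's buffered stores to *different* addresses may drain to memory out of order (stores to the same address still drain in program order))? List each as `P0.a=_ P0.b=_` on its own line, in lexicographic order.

P0.a=0 P0.b=0
P0.a=0 P0.b=2
P0.a=2 P0.b=0
P0.a=2 P0.b=2

outcome vector order: (P0.a,P0.b)
|PSO outcomes| = 4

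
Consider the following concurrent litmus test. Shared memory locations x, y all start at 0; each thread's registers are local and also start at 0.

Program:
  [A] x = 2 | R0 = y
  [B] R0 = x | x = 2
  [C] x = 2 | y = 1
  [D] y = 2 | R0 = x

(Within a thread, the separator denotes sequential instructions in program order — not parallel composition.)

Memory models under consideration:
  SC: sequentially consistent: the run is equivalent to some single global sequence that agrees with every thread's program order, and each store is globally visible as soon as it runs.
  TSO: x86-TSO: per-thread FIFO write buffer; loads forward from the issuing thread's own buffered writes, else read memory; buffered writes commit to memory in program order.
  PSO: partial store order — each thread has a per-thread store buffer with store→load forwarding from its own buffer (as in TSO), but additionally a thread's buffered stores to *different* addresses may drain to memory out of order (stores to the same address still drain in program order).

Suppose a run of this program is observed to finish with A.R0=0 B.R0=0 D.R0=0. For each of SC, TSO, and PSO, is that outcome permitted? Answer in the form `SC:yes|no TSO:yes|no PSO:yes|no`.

outcome vector order: (A.R0,B.R0,D.R0)
[SC] allowed = {(0,0,2), (0,2,2), (1,0,0), (1,0,2), (1,2,0), (1,2,2), (2,0,0), (2,0,2), (2,2,0), (2,2,2)}
[TSO] allowed = {(0,0,0), (0,0,2), (0,2,0), (0,2,2), (1,0,0), (1,0,2), (1,2,0), (1,2,2), (2,0,0), (2,0,2), (2,2,0), (2,2,2)}
[PSO] allowed = {(0,0,0), (0,0,2), (0,2,0), (0,2,2), (1,0,0), (1,0,2), (1,2,0), (1,2,2), (2,0,0), (2,0,2), (2,2,0), (2,2,2)}
target (0,0,0) ∈ {TSO,PSO}

SC:no TSO:yes PSO:yes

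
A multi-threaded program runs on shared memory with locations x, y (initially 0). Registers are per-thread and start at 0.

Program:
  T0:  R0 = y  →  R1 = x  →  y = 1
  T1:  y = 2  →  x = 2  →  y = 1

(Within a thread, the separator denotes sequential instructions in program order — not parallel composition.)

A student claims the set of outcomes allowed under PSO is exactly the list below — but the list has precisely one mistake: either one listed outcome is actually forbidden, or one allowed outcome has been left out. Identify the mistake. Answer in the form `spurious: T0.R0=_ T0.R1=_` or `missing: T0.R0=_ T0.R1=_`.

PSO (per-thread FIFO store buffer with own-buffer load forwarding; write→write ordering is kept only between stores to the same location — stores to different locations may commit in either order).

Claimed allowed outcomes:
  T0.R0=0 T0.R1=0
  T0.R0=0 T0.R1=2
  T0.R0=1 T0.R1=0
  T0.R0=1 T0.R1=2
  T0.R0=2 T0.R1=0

missing: T0.R0=2 T0.R1=2

outcome vector order: (T0.R0,T0.R1)
under PSO → (0,0); (0,2); (1,0); (1,2); (2,0); (2,2)
PSO∖claimed = {(2,2)}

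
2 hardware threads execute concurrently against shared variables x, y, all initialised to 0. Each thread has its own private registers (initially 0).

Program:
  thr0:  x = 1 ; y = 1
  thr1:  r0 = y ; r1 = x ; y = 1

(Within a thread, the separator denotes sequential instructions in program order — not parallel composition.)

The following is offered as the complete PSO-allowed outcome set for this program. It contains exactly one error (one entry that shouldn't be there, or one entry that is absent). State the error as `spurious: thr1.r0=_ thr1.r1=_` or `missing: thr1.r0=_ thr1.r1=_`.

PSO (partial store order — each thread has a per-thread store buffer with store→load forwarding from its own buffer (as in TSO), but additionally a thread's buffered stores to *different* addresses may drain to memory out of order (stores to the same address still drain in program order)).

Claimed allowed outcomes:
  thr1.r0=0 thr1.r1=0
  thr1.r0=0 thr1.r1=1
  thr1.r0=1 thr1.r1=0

outcome vector order: (thr1.r0,thr1.r1)
under PSO → <0 0>; <0 1>; <1 0>; <1 1>
PSO∖claimed = {<1 1>}

missing: thr1.r0=1 thr1.r1=1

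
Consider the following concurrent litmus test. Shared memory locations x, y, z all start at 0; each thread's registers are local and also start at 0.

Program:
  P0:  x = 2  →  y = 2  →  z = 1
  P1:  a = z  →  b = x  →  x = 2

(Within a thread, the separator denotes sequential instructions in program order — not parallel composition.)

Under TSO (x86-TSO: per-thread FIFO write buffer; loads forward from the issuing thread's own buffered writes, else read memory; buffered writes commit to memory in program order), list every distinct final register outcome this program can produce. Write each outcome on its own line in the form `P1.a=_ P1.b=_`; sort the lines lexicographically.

P1.a=0 P1.b=0
P1.a=0 P1.b=2
P1.a=1 P1.b=2

outcome vector order: (P1.a,P1.b)
|TSO outcomes| = 3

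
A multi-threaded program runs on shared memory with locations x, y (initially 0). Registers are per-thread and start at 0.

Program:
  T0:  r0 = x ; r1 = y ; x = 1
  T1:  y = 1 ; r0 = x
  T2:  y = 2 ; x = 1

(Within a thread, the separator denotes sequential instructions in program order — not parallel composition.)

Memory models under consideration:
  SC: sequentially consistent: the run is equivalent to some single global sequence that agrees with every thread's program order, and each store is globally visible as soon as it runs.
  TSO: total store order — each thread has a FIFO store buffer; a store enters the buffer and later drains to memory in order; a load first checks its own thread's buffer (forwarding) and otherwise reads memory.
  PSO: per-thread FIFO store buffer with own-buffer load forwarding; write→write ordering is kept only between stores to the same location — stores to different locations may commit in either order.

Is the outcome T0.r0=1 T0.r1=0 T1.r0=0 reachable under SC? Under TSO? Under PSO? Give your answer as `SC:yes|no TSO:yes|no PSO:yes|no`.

outcome vector order: (T0.r0,T0.r1,T1.r0)
under SC → <0 0 0>, <0 0 1>, <0 1 0>, <0 1 1>, <0 2 0>, <0 2 1>, <1 1 0>, <1 1 1>, <1 2 0>, <1 2 1>
under TSO → <0 0 0>, <0 0 1>, <0 1 0>, <0 1 1>, <0 2 0>, <0 2 1>, <1 1 0>, <1 1 1>, <1 2 0>, <1 2 1>
under PSO → <0 0 0>, <0 0 1>, <0 1 0>, <0 1 1>, <0 2 0>, <0 2 1>, <1 0 0>, <1 0 1>, <1 1 0>, <1 1 1>, <1 2 0>, <1 2 1>
target <1 0 0> ∈ {PSO}

SC:no TSO:no PSO:yes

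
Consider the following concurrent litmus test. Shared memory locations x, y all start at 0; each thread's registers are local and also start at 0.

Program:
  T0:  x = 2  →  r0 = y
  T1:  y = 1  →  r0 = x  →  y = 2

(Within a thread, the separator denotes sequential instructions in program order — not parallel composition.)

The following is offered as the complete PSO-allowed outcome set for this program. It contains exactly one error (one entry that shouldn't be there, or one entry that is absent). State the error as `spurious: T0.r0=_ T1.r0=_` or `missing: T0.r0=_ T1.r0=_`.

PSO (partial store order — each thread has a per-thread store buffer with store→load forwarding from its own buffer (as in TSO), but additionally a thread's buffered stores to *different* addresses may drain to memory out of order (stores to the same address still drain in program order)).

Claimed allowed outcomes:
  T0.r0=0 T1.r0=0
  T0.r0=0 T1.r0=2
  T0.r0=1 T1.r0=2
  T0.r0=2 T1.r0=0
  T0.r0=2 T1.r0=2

outcome vector order: (T0.r0,T1.r0)
[PSO] allowed = {(0,0); (0,2); (1,0); (1,2); (2,0); (2,2)}
PSO∖claimed = {(1,0)}

missing: T0.r0=1 T1.r0=0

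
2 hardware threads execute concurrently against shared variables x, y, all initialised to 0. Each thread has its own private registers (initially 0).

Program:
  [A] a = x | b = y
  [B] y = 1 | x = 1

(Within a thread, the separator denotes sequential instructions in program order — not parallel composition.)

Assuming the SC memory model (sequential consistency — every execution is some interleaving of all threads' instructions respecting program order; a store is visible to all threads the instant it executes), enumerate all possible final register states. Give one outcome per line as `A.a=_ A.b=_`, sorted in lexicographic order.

A.a=0 A.b=0
A.a=0 A.b=1
A.a=1 A.b=1

outcome vector order: (A.a,A.b)
|SC outcomes| = 3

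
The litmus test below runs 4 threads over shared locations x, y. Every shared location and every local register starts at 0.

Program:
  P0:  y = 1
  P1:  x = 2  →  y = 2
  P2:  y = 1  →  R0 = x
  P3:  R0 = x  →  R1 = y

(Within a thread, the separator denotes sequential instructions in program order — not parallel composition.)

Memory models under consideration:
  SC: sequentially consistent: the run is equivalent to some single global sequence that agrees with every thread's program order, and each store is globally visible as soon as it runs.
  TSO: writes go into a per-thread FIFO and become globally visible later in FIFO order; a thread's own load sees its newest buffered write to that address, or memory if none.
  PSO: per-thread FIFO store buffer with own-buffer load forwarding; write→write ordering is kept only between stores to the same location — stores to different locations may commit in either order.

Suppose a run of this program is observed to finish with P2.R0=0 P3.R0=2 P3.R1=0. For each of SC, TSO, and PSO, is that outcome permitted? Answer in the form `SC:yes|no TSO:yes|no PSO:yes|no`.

outcome vector order: (P2.R0,P3.R0,P3.R1)
SC (11): (0,0,0), (0,0,1), (0,0,2), (0,2,1), (0,2,2), (2,0,0), (2,0,1), (2,0,2), (2,2,0), (2,2,1), (2,2,2)
TSO (12): (0,0,0), (0,0,1), (0,0,2), (0,2,0), (0,2,1), (0,2,2), (2,0,0), (2,0,1), (2,0,2), (2,2,0), (2,2,1), (2,2,2)
PSO (12): (0,0,0), (0,0,1), (0,0,2), (0,2,0), (0,2,1), (0,2,2), (2,0,0), (2,0,1), (2,0,2), (2,2,0), (2,2,1), (2,2,2)
target (0,2,0) ∈ {TSO,PSO}

SC:no TSO:yes PSO:yes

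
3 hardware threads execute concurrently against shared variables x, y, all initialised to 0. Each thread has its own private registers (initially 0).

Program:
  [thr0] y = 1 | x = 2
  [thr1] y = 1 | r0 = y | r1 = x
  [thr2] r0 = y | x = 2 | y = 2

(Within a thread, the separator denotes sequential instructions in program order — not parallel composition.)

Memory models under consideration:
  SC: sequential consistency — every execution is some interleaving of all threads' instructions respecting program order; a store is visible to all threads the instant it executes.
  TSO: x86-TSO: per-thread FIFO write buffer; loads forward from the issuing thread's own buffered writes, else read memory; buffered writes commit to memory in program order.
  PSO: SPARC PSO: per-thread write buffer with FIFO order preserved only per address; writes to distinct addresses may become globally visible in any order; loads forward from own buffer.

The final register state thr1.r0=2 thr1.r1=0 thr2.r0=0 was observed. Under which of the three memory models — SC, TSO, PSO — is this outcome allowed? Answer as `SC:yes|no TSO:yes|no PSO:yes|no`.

SC:no TSO:no PSO:yes

outcome vector order: (thr1.r0,thr1.r1,thr2.r0)
under SC → <1 0 0>; <1 0 1>; <1 2 0>; <1 2 1>; <2 2 0>; <2 2 1>
under TSO → <1 0 0>; <1 0 1>; <1 2 0>; <1 2 1>; <2 2 0>; <2 2 1>
under PSO → <1 0 0>; <1 0 1>; <1 2 0>; <1 2 1>; <2 0 0>; <2 0 1>; <2 2 0>; <2 2 1>
target <2 0 0> ∈ {PSO}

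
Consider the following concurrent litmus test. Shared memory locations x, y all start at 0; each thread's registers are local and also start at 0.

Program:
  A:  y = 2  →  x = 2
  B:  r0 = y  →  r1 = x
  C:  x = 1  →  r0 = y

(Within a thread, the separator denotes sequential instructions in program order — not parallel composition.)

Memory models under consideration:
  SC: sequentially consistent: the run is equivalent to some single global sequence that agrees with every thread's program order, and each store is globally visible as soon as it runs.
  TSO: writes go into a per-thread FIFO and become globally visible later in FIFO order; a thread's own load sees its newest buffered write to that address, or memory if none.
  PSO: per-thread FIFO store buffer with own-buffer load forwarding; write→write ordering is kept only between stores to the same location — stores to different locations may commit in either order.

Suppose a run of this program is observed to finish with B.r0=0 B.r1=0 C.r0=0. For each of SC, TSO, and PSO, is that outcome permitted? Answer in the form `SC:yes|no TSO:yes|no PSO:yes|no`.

SC:yes TSO:yes PSO:yes

outcome vector order: (B.r0,B.r1,C.r0)
SC (11): 000; 002; 010; 012; 020; 022; 202; 210; 212; 220; 222
TSO (12): 000; 002; 010; 012; 020; 022; 200; 202; 210; 212; 220; 222
PSO (12): 000; 002; 010; 012; 020; 022; 200; 202; 210; 212; 220; 222
target 000 ∈ {SC,TSO,PSO}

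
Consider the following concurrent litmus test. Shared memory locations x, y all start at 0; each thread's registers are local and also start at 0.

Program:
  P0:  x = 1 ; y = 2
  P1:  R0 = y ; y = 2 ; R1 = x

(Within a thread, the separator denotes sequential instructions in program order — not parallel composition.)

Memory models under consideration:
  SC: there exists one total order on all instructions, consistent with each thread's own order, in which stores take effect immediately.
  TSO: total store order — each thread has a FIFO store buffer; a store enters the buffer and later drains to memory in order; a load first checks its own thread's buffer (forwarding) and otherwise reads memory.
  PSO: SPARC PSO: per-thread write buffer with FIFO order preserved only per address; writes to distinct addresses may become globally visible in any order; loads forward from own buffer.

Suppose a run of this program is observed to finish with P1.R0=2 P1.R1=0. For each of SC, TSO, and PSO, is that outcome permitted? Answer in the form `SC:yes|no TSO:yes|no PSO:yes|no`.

SC:no TSO:no PSO:yes

outcome vector order: (P1.R0,P1.R1)
under SC → <0 0>, <0 1>, <2 1>
under TSO → <0 0>, <0 1>, <2 1>
under PSO → <0 0>, <0 1>, <2 0>, <2 1>
target <2 0> ∈ {PSO}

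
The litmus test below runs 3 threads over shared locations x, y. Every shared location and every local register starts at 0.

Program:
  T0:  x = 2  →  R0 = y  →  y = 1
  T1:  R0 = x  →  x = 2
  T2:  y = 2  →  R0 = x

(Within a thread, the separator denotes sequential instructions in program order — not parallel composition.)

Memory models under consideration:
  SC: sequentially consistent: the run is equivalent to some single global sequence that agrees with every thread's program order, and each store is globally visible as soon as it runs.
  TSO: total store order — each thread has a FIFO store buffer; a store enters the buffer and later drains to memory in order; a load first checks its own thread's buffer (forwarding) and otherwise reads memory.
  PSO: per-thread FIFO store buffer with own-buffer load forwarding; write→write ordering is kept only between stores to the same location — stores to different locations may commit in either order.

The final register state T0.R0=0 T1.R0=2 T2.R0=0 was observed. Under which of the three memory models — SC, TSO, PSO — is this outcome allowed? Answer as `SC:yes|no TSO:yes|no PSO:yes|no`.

outcome vector order: (T0.R0,T1.R0,T2.R0)
SC: 6 outcomes — {002; 022; 200; 202; 220; 222}
TSO: 8 outcomes — {000; 002; 020; 022; 200; 202; 220; 222}
PSO: 8 outcomes — {000; 002; 020; 022; 200; 202; 220; 222}
target 020 ∈ {TSO,PSO}

SC:no TSO:yes PSO:yes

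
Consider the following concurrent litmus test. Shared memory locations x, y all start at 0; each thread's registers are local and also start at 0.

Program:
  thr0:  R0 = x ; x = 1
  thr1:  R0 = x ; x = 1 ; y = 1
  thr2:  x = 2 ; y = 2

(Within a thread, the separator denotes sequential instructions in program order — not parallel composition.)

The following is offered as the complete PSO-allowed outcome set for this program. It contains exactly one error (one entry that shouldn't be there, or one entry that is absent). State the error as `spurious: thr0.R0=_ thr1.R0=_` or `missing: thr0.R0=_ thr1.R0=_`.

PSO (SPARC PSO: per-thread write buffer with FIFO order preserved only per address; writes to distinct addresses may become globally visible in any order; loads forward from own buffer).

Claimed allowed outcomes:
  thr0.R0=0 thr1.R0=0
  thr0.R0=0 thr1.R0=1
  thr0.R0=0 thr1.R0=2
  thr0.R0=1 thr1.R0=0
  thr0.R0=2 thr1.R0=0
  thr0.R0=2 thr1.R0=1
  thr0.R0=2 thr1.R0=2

missing: thr0.R0=1 thr1.R0=2

outcome vector order: (thr0.R0,thr1.R0)
PSO (8): <0 0>, <0 1>, <0 2>, <1 0>, <1 2>, <2 0>, <2 1>, <2 2>
PSO∖claimed = {<1 2>}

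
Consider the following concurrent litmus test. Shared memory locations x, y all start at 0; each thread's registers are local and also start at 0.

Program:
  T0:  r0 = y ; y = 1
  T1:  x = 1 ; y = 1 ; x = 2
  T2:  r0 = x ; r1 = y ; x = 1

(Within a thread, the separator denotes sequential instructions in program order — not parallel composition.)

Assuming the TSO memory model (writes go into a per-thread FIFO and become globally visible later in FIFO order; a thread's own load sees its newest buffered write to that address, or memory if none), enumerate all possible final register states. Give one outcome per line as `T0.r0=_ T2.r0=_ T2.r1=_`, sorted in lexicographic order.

T0.r0=0 T2.r0=0 T2.r1=0
T0.r0=0 T2.r0=0 T2.r1=1
T0.r0=0 T2.r0=1 T2.r1=0
T0.r0=0 T2.r0=1 T2.r1=1
T0.r0=0 T2.r0=2 T2.r1=1
T0.r0=1 T2.r0=0 T2.r1=0
T0.r0=1 T2.r0=0 T2.r1=1
T0.r0=1 T2.r0=1 T2.r1=0
T0.r0=1 T2.r0=1 T2.r1=1
T0.r0=1 T2.r0=2 T2.r1=1

outcome vector order: (T0.r0,T2.r0,T2.r1)
|TSO outcomes| = 10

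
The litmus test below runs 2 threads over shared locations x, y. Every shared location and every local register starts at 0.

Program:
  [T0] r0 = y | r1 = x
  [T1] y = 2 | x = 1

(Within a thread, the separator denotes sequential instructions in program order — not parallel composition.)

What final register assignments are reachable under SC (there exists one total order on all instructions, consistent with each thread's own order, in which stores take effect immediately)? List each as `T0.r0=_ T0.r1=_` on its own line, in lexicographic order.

T0.r0=0 T0.r1=0
T0.r0=0 T0.r1=1
T0.r0=2 T0.r1=0
T0.r0=2 T0.r1=1

outcome vector order: (T0.r0,T0.r1)
|SC outcomes| = 4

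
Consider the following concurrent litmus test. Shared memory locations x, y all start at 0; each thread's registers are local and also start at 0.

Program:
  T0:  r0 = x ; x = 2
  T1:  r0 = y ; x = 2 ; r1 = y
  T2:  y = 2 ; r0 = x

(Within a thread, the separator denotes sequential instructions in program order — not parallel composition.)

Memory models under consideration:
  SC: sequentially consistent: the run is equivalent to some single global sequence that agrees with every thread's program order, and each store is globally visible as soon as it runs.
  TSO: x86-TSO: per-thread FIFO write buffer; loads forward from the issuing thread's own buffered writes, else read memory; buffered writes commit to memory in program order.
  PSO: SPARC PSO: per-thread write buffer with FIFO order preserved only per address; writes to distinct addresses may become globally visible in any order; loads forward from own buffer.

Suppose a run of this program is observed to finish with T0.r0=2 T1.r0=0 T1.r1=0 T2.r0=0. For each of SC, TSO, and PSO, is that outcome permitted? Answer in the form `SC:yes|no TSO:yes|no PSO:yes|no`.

SC:no TSO:yes PSO:yes

outcome vector order: (T0.r0,T1.r0,T1.r1,T2.r0)
SC: 10 outcomes — {0/0/0/2; 0/0/2/0; 0/0/2/2; 0/2/2/0; 0/2/2/2; 2/0/0/2; 2/0/2/0; 2/0/2/2; 2/2/2/0; 2/2/2/2}
TSO: 12 outcomes — {0/0/0/0; 0/0/0/2; 0/0/2/0; 0/0/2/2; 0/2/2/0; 0/2/2/2; 2/0/0/0; 2/0/0/2; 2/0/2/0; 2/0/2/2; 2/2/2/0; 2/2/2/2}
PSO: 12 outcomes — {0/0/0/0; 0/0/0/2; 0/0/2/0; 0/0/2/2; 0/2/2/0; 0/2/2/2; 2/0/0/0; 2/0/0/2; 2/0/2/0; 2/0/2/2; 2/2/2/0; 2/2/2/2}
target 2/0/0/0 ∈ {TSO,PSO}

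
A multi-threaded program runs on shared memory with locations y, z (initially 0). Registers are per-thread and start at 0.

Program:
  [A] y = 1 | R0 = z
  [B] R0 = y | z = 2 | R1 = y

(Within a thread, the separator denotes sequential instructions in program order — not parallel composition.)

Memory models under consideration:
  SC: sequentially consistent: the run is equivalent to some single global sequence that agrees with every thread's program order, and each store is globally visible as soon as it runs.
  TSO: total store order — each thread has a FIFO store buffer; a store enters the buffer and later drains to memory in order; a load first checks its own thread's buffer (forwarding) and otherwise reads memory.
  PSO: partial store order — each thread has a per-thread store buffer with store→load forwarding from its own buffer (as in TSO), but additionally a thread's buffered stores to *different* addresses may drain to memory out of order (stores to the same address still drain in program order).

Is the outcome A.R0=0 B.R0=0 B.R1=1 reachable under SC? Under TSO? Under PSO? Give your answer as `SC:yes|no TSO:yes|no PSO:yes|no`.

SC:yes TSO:yes PSO:yes

outcome vector order: (A.R0,B.R0,B.R1)
SC: 5 outcomes — {<0 0 1>; <0 1 1>; <2 0 0>; <2 0 1>; <2 1 1>}
TSO: 6 outcomes — {<0 0 0>; <0 0 1>; <0 1 1>; <2 0 0>; <2 0 1>; <2 1 1>}
PSO: 6 outcomes — {<0 0 0>; <0 0 1>; <0 1 1>; <2 0 0>; <2 0 1>; <2 1 1>}
target <0 0 1> ∈ {SC,TSO,PSO}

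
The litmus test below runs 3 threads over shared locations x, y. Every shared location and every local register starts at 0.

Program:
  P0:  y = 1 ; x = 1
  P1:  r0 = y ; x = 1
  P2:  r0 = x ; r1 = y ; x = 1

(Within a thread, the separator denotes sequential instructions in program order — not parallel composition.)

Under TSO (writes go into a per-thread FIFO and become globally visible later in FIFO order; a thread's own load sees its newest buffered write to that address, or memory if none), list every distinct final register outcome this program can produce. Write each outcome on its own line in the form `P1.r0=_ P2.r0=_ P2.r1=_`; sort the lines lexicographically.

outcome vector order: (P1.r0,P2.r0,P2.r1)
|TSO outcomes| = 7

P1.r0=0 P2.r0=0 P2.r1=0
P1.r0=0 P2.r0=0 P2.r1=1
P1.r0=0 P2.r0=1 P2.r1=0
P1.r0=0 P2.r0=1 P2.r1=1
P1.r0=1 P2.r0=0 P2.r1=0
P1.r0=1 P2.r0=0 P2.r1=1
P1.r0=1 P2.r0=1 P2.r1=1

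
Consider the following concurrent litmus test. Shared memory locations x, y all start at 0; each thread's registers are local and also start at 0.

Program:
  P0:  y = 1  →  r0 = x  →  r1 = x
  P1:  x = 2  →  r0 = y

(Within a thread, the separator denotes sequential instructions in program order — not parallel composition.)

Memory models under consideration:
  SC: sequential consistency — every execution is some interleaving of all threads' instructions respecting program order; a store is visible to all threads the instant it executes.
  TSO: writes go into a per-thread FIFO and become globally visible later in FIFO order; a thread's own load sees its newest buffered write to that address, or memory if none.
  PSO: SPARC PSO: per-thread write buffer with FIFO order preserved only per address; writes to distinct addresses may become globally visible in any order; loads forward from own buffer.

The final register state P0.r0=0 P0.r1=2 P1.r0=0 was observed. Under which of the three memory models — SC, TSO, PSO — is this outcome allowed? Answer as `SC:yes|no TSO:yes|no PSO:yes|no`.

outcome vector order: (P0.r0,P0.r1,P1.r0)
[SC] allowed = {001 021 220 221}
[TSO] allowed = {000 001 020 021 220 221}
[PSO] allowed = {000 001 020 021 220 221}
target 020 ∈ {TSO,PSO}

SC:no TSO:yes PSO:yes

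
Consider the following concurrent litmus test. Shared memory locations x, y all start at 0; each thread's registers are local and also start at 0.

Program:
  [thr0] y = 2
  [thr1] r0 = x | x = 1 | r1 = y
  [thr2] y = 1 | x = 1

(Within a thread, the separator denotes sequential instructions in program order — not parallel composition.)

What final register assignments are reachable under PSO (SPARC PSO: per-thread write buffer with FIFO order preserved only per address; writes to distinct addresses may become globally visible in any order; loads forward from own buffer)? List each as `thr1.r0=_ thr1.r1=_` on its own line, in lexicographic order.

outcome vector order: (thr1.r0,thr1.r1)
|PSO outcomes| = 6

thr1.r0=0 thr1.r1=0
thr1.r0=0 thr1.r1=1
thr1.r0=0 thr1.r1=2
thr1.r0=1 thr1.r1=0
thr1.r0=1 thr1.r1=1
thr1.r0=1 thr1.r1=2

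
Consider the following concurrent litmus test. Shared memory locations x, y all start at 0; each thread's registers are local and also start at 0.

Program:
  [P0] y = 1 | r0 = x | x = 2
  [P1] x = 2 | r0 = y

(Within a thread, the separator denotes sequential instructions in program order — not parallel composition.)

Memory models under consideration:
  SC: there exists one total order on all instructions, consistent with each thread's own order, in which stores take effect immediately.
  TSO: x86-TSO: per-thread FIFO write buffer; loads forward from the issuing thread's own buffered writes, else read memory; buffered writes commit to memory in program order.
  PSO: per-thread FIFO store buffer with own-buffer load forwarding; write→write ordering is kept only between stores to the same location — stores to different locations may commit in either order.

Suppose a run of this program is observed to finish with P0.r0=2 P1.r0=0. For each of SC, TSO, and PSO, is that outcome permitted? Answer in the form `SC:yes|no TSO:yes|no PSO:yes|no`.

outcome vector order: (P0.r0,P1.r0)
SC (3): 01; 20; 21
TSO (4): 00; 01; 20; 21
PSO (4): 00; 01; 20; 21
target 20 ∈ {SC,TSO,PSO}

SC:yes TSO:yes PSO:yes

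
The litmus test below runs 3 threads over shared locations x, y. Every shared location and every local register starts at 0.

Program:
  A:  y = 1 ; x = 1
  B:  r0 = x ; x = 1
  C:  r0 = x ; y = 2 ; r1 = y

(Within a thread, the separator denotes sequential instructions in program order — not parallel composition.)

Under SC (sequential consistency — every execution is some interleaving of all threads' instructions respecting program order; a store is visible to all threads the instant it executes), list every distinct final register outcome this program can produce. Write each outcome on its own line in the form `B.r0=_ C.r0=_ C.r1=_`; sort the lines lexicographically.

outcome vector order: (B.r0,C.r0,C.r1)
|SC outcomes| = 7

B.r0=0 C.r0=0 C.r1=1
B.r0=0 C.r0=0 C.r1=2
B.r0=0 C.r0=1 C.r1=1
B.r0=0 C.r0=1 C.r1=2
B.r0=1 C.r0=0 C.r1=1
B.r0=1 C.r0=0 C.r1=2
B.r0=1 C.r0=1 C.r1=2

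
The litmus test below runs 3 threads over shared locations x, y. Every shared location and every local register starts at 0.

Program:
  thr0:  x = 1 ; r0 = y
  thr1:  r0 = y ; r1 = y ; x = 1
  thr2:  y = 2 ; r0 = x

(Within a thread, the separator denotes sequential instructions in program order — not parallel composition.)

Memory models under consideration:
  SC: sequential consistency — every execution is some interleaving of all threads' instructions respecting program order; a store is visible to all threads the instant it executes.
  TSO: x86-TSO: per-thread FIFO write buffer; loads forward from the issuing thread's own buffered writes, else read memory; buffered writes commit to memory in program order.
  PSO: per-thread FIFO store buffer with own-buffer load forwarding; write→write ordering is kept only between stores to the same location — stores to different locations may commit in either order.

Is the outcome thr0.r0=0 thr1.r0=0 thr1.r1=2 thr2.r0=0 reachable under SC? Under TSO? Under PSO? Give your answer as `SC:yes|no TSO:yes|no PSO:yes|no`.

outcome vector order: (thr0.r0,thr1.r0,thr1.r1,thr2.r0)
SC: 9 outcomes — {<0 0 0 1>, <0 0 2 1>, <0 2 2 1>, <2 0 0 0>, <2 0 0 1>, <2 0 2 0>, <2 0 2 1>, <2 2 2 0>, <2 2 2 1>}
TSO: 12 outcomes — {<0 0 0 0>, <0 0 0 1>, <0 0 2 0>, <0 0 2 1>, <0 2 2 0>, <0 2 2 1>, <2 0 0 0>, <2 0 0 1>, <2 0 2 0>, <2 0 2 1>, <2 2 2 0>, <2 2 2 1>}
PSO: 12 outcomes — {<0 0 0 0>, <0 0 0 1>, <0 0 2 0>, <0 0 2 1>, <0 2 2 0>, <0 2 2 1>, <2 0 0 0>, <2 0 0 1>, <2 0 2 0>, <2 0 2 1>, <2 2 2 0>, <2 2 2 1>}
target <0 0 2 0> ∈ {TSO,PSO}

SC:no TSO:yes PSO:yes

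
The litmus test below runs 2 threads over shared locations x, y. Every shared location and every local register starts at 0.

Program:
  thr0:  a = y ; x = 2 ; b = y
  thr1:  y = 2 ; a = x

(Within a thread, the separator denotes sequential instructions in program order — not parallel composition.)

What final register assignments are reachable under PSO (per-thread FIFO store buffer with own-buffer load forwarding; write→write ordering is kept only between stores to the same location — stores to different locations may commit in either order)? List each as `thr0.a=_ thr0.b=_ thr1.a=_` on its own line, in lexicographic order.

outcome vector order: (thr0.a,thr0.b,thr1.a)
|PSO outcomes| = 6

thr0.a=0 thr0.b=0 thr1.a=0
thr0.a=0 thr0.b=0 thr1.a=2
thr0.a=0 thr0.b=2 thr1.a=0
thr0.a=0 thr0.b=2 thr1.a=2
thr0.a=2 thr0.b=2 thr1.a=0
thr0.a=2 thr0.b=2 thr1.a=2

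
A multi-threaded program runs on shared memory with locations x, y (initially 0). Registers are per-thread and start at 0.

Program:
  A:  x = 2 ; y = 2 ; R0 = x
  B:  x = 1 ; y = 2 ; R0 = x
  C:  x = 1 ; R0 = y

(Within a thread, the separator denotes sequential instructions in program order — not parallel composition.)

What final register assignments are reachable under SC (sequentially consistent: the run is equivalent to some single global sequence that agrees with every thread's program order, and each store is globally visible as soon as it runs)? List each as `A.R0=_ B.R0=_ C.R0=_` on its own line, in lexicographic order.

outcome vector order: (A.R0,B.R0,C.R0)
|SC outcomes| = 7

A.R0=1 B.R0=1 C.R0=0
A.R0=1 B.R0=1 C.R0=2
A.R0=1 B.R0=2 C.R0=2
A.R0=2 B.R0=1 C.R0=0
A.R0=2 B.R0=1 C.R0=2
A.R0=2 B.R0=2 C.R0=0
A.R0=2 B.R0=2 C.R0=2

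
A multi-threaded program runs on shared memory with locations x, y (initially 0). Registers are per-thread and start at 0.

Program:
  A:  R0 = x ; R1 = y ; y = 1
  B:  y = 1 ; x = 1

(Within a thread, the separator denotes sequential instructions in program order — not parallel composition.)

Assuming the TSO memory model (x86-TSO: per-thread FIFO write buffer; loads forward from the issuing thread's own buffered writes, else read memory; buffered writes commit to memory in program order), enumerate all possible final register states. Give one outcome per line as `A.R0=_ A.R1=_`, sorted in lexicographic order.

outcome vector order: (A.R0,A.R1)
|TSO outcomes| = 3

A.R0=0 A.R1=0
A.R0=0 A.R1=1
A.R0=1 A.R1=1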